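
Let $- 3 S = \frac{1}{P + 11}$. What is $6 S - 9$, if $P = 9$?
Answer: $- \frac{91}{10} \approx -9.1$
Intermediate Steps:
$S = - \frac{1}{60}$ ($S = - \frac{1}{3 \left(9 + 11\right)} = - \frac{1}{3 \cdot 20} = \left(- \frac{1}{3}\right) \frac{1}{20} = - \frac{1}{60} \approx -0.016667$)
$6 S - 9 = 6 \left(- \frac{1}{60}\right) - 9 = - \frac{1}{10} - 9 = - \frac{91}{10}$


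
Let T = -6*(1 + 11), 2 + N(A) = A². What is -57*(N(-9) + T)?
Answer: -399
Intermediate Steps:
N(A) = -2 + A²
T = -72 (T = -6*12 = -72)
-57*(N(-9) + T) = -57*((-2 + (-9)²) - 72) = -57*((-2 + 81) - 72) = -57*(79 - 72) = -57*7 = -399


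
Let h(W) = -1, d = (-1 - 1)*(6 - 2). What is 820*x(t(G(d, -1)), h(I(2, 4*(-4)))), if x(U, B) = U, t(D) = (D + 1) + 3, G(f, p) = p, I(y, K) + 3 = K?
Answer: 2460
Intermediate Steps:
I(y, K) = -3 + K
d = -8 (d = -2*4 = -8)
t(D) = 4 + D (t(D) = (1 + D) + 3 = 4 + D)
820*x(t(G(d, -1)), h(I(2, 4*(-4)))) = 820*(4 - 1) = 820*3 = 2460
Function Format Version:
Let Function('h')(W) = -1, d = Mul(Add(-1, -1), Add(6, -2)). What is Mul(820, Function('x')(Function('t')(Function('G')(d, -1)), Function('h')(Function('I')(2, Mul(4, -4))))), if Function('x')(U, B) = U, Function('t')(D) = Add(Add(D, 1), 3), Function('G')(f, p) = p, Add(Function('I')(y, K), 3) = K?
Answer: 2460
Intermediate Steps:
Function('I')(y, K) = Add(-3, K)
d = -8 (d = Mul(-2, 4) = -8)
Function('t')(D) = Add(4, D) (Function('t')(D) = Add(Add(1, D), 3) = Add(4, D))
Mul(820, Function('x')(Function('t')(Function('G')(d, -1)), Function('h')(Function('I')(2, Mul(4, -4))))) = Mul(820, Add(4, -1)) = Mul(820, 3) = 2460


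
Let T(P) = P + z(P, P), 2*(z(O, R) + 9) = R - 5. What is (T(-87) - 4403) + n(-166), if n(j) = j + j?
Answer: -4877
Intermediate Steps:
z(O, R) = -23/2 + R/2 (z(O, R) = -9 + (R - 5)/2 = -9 + (-5 + R)/2 = -9 + (-5/2 + R/2) = -23/2 + R/2)
n(j) = 2*j
T(P) = -23/2 + 3*P/2 (T(P) = P + (-23/2 + P/2) = -23/2 + 3*P/2)
(T(-87) - 4403) + n(-166) = ((-23/2 + (3/2)*(-87)) - 4403) + 2*(-166) = ((-23/2 - 261/2) - 4403) - 332 = (-142 - 4403) - 332 = -4545 - 332 = -4877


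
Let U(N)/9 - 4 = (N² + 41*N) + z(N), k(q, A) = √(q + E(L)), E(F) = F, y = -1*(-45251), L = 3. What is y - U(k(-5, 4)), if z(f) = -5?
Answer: 45278 - 369*I*√2 ≈ 45278.0 - 521.84*I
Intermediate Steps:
y = 45251
k(q, A) = √(3 + q) (k(q, A) = √(q + 3) = √(3 + q))
U(N) = -9 + 9*N² + 369*N (U(N) = 36 + 9*((N² + 41*N) - 5) = 36 + 9*(-5 + N² + 41*N) = 36 + (-45 + 9*N² + 369*N) = -9 + 9*N² + 369*N)
y - U(k(-5, 4)) = 45251 - (-9 + 9*(√(3 - 5))² + 369*√(3 - 5)) = 45251 - (-9 + 9*(√(-2))² + 369*√(-2)) = 45251 - (-9 + 9*(I*√2)² + 369*(I*√2)) = 45251 - (-9 + 9*(-2) + 369*I*√2) = 45251 - (-9 - 18 + 369*I*√2) = 45251 - (-27 + 369*I*√2) = 45251 + (27 - 369*I*√2) = 45278 - 369*I*√2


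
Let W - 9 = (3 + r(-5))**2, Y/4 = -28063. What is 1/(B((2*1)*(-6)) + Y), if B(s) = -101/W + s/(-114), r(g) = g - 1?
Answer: -342/38392067 ≈ -8.9081e-6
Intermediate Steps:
r(g) = -1 + g
Y = -112252 (Y = 4*(-28063) = -112252)
W = 18 (W = 9 + (3 + (-1 - 5))**2 = 9 + (3 - 6)**2 = 9 + (-3)**2 = 9 + 9 = 18)
B(s) = -101/18 - s/114 (B(s) = -101/18 + s/(-114) = -101*1/18 + s*(-1/114) = -101/18 - s/114)
1/(B((2*1)*(-6)) + Y) = 1/((-101/18 - 2*1*(-6)/114) - 112252) = 1/((-101/18 - (-6)/57) - 112252) = 1/((-101/18 - 1/114*(-12)) - 112252) = 1/((-101/18 + 2/19) - 112252) = 1/(-1883/342 - 112252) = 1/(-38392067/342) = -342/38392067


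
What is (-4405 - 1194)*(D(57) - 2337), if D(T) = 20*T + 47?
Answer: 6438850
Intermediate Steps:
D(T) = 47 + 20*T
(-4405 - 1194)*(D(57) - 2337) = (-4405 - 1194)*((47 + 20*57) - 2337) = -5599*((47 + 1140) - 2337) = -5599*(1187 - 2337) = -5599*(-1150) = 6438850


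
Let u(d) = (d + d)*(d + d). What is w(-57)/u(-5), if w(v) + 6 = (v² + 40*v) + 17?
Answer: 49/5 ≈ 9.8000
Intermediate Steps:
u(d) = 4*d² (u(d) = (2*d)*(2*d) = 4*d²)
w(v) = 11 + v² + 40*v (w(v) = -6 + ((v² + 40*v) + 17) = -6 + (17 + v² + 40*v) = 11 + v² + 40*v)
w(-57)/u(-5) = (11 + (-57)² + 40*(-57))/((4*(-5)²)) = (11 + 3249 - 2280)/((4*25)) = 980/100 = 980*(1/100) = 49/5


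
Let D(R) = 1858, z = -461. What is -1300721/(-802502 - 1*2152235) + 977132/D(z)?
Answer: 1444792406951/2744950673 ≈ 526.35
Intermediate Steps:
-1300721/(-802502 - 1*2152235) + 977132/D(z) = -1300721/(-802502 - 1*2152235) + 977132/1858 = -1300721/(-802502 - 2152235) + 977132*(1/1858) = -1300721/(-2954737) + 488566/929 = -1300721*(-1/2954737) + 488566/929 = 1300721/2954737 + 488566/929 = 1444792406951/2744950673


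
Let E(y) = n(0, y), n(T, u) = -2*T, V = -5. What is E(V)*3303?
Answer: 0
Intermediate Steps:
E(y) = 0 (E(y) = -2*0 = 0)
E(V)*3303 = 0*3303 = 0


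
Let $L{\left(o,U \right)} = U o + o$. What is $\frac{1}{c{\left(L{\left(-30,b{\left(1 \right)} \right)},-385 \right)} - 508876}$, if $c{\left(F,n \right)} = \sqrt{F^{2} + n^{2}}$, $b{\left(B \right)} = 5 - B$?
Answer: $- \frac{508876}{258954612651} - \frac{5 \sqrt{6829}}{258954612651} \approx -1.9667 \cdot 10^{-6}$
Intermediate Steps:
$L{\left(o,U \right)} = o + U o$
$\frac{1}{c{\left(L{\left(-30,b{\left(1 \right)} \right)},-385 \right)} - 508876} = \frac{1}{\sqrt{\left(- 30 \left(1 + \left(5 - 1\right)\right)\right)^{2} + \left(-385\right)^{2}} - 508876} = \frac{1}{\sqrt{\left(- 30 \left(1 + \left(5 - 1\right)\right)\right)^{2} + 148225} - 508876} = \frac{1}{\sqrt{\left(- 30 \left(1 + 4\right)\right)^{2} + 148225} - 508876} = \frac{1}{\sqrt{\left(\left(-30\right) 5\right)^{2} + 148225} - 508876} = \frac{1}{\sqrt{\left(-150\right)^{2} + 148225} - 508876} = \frac{1}{\sqrt{22500 + 148225} - 508876} = \frac{1}{\sqrt{170725} - 508876} = \frac{1}{5 \sqrt{6829} - 508876} = \frac{1}{-508876 + 5 \sqrt{6829}}$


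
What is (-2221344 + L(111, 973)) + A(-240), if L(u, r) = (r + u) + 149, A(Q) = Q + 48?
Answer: -2220303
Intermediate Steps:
A(Q) = 48 + Q
L(u, r) = 149 + r + u
(-2221344 + L(111, 973)) + A(-240) = (-2221344 + (149 + 973 + 111)) + (48 - 240) = (-2221344 + 1233) - 192 = -2220111 - 192 = -2220303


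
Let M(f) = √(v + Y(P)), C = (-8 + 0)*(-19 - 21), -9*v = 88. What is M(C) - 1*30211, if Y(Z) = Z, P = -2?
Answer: -30211 + I*√106/3 ≈ -30211.0 + 3.4319*I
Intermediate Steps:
v = -88/9 (v = -⅑*88 = -88/9 ≈ -9.7778)
C = 320 (C = -8*(-40) = 320)
M(f) = I*√106/3 (M(f) = √(-88/9 - 2) = √(-106/9) = I*√106/3)
M(C) - 1*30211 = I*√106/3 - 1*30211 = I*√106/3 - 30211 = -30211 + I*√106/3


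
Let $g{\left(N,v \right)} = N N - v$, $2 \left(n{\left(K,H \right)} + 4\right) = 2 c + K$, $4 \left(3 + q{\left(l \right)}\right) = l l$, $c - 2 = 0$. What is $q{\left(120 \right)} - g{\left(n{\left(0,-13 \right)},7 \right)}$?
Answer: $3600$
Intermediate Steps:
$c = 2$ ($c = 2 + 0 = 2$)
$q{\left(l \right)} = -3 + \frac{l^{2}}{4}$ ($q{\left(l \right)} = -3 + \frac{l l}{4} = -3 + \frac{l^{2}}{4}$)
$n{\left(K,H \right)} = -2 + \frac{K}{2}$ ($n{\left(K,H \right)} = -4 + \frac{2 \cdot 2 + K}{2} = -4 + \frac{4 + K}{2} = -4 + \left(2 + \frac{K}{2}\right) = -2 + \frac{K}{2}$)
$g{\left(N,v \right)} = N^{2} - v$
$q{\left(120 \right)} - g{\left(n{\left(0,-13 \right)},7 \right)} = \left(-3 + \frac{120^{2}}{4}\right) - \left(\left(-2 + \frac{1}{2} \cdot 0\right)^{2} - 7\right) = \left(-3 + \frac{1}{4} \cdot 14400\right) - \left(\left(-2 + 0\right)^{2} - 7\right) = \left(-3 + 3600\right) - \left(\left(-2\right)^{2} - 7\right) = 3597 - \left(4 - 7\right) = 3597 - -3 = 3597 + 3 = 3600$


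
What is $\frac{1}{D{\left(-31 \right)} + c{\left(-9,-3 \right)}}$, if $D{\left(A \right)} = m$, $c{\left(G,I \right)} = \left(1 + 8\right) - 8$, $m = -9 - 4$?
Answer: $- \frac{1}{12} \approx -0.083333$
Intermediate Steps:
$m = -13$ ($m = -9 - 4 = -13$)
$c{\left(G,I \right)} = 1$ ($c{\left(G,I \right)} = 9 - 8 = 1$)
$D{\left(A \right)} = -13$
$\frac{1}{D{\left(-31 \right)} + c{\left(-9,-3 \right)}} = \frac{1}{-13 + 1} = \frac{1}{-12} = - \frac{1}{12}$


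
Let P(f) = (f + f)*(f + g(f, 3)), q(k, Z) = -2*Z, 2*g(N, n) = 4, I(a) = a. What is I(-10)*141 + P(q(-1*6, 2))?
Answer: -1394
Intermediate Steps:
g(N, n) = 2 (g(N, n) = (1/2)*4 = 2)
P(f) = 2*f*(2 + f) (P(f) = (f + f)*(f + 2) = (2*f)*(2 + f) = 2*f*(2 + f))
I(-10)*141 + P(q(-1*6, 2)) = -10*141 + 2*(-2*2)*(2 - 2*2) = -1410 + 2*(-4)*(2 - 4) = -1410 + 2*(-4)*(-2) = -1410 + 16 = -1394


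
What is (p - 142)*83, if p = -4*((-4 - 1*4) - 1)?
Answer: -8798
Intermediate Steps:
p = 36 (p = -4*((-4 - 4) - 1) = -4*(-8 - 1) = -4*(-9) = 36)
(p - 142)*83 = (36 - 142)*83 = -106*83 = -8798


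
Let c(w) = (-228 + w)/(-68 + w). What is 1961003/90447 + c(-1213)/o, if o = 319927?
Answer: 38270052420028/1765122679509 ≈ 21.681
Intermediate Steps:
c(w) = (-228 + w)/(-68 + w)
1961003/90447 + c(-1213)/o = 1961003/90447 + ((-228 - 1213)/(-68 - 1213))/319927 = 1961003*(1/90447) + (-1441/(-1281))*(1/319927) = 1961003/90447 - 1/1281*(-1441)*(1/319927) = 1961003/90447 + (1441/1281)*(1/319927) = 1961003/90447 + 1441/409826487 = 38270052420028/1765122679509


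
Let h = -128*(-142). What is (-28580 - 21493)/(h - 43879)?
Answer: 50073/25703 ≈ 1.9481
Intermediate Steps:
h = 18176
(-28580 - 21493)/(h - 43879) = (-28580 - 21493)/(18176 - 43879) = -50073/(-25703) = -50073*(-1/25703) = 50073/25703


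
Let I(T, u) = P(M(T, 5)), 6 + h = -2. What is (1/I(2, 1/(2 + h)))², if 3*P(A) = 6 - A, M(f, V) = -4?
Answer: 9/100 ≈ 0.090000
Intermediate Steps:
h = -8 (h = -6 - 2 = -8)
P(A) = 2 - A/3 (P(A) = (6 - A)/3 = 2 - A/3)
I(T, u) = 10/3 (I(T, u) = 2 - ⅓*(-4) = 2 + 4/3 = 10/3)
(1/I(2, 1/(2 + h)))² = (1/(10/3))² = (3/10)² = 9/100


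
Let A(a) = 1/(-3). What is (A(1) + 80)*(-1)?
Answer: -239/3 ≈ -79.667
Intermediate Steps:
A(a) = -1/3
(A(1) + 80)*(-1) = (-1/3 + 80)*(-1) = (239/3)*(-1) = -239/3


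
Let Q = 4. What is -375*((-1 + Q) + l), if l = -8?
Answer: 1875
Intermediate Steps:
-375*((-1 + Q) + l) = -375*((-1 + 4) - 8) = -375*(3 - 8) = -375*(-5) = 1875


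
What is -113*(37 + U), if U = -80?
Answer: 4859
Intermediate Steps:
-113*(37 + U) = -113*(37 - 80) = -113*(-43) = 4859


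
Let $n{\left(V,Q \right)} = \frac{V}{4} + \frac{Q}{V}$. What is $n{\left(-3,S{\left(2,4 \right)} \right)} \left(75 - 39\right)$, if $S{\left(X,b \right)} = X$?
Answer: $-51$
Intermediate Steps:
$n{\left(V,Q \right)} = \frac{V}{4} + \frac{Q}{V}$ ($n{\left(V,Q \right)} = V \frac{1}{4} + \frac{Q}{V} = \frac{V}{4} + \frac{Q}{V}$)
$n{\left(-3,S{\left(2,4 \right)} \right)} \left(75 - 39\right) = \left(\frac{1}{4} \left(-3\right) + \frac{2}{-3}\right) \left(75 - 39\right) = \left(- \frac{3}{4} + 2 \left(- \frac{1}{3}\right)\right) 36 = \left(- \frac{3}{4} - \frac{2}{3}\right) 36 = \left(- \frac{17}{12}\right) 36 = -51$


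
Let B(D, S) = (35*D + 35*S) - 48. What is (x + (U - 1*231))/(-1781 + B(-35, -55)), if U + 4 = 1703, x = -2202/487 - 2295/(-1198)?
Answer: -854949037/2904878054 ≈ -0.29431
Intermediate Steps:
x = -1520331/583426 (x = -2202*1/487 - 2295*(-1/1198) = -2202/487 + 2295/1198 = -1520331/583426 ≈ -2.6059)
U = 1699 (U = -4 + 1703 = 1699)
B(D, S) = -48 + 35*D + 35*S
(x + (U - 1*231))/(-1781 + B(-35, -55)) = (-1520331/583426 + (1699 - 1*231))/(-1781 + (-48 + 35*(-35) + 35*(-55))) = (-1520331/583426 + (1699 - 231))/(-1781 + (-48 - 1225 - 1925)) = (-1520331/583426 + 1468)/(-1781 - 3198) = (854949037/583426)/(-4979) = (854949037/583426)*(-1/4979) = -854949037/2904878054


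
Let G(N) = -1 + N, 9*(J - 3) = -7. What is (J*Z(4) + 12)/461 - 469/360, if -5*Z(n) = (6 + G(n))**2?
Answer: -224849/165960 ≈ -1.3548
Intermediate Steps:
J = 20/9 (J = 3 + (1/9)*(-7) = 3 - 7/9 = 20/9 ≈ 2.2222)
Z(n) = -(5 + n)**2/5 (Z(n) = -(6 + (-1 + n))**2/5 = -(5 + n)**2/5)
(J*Z(4) + 12)/461 - 469/360 = (20*(-(5 + 4)**2/5)/9 + 12)/461 - 469/360 = (20*(-1/5*9**2)/9 + 12)*(1/461) - 469*1/360 = (20*(-1/5*81)/9 + 12)*(1/461) - 469/360 = ((20/9)*(-81/5) + 12)*(1/461) - 469/360 = (-36 + 12)*(1/461) - 469/360 = -24*1/461 - 469/360 = -24/461 - 469/360 = -224849/165960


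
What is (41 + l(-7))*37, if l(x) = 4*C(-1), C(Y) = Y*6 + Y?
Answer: 481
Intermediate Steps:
C(Y) = 7*Y (C(Y) = 6*Y + Y = 7*Y)
l(x) = -28 (l(x) = 4*(7*(-1)) = 4*(-7) = -28)
(41 + l(-7))*37 = (41 - 28)*37 = 13*37 = 481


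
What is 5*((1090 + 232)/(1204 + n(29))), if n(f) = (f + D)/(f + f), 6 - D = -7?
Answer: 191690/34937 ≈ 5.4867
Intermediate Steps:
D = 13 (D = 6 - 1*(-7) = 6 + 7 = 13)
n(f) = (13 + f)/(2*f) (n(f) = (f + 13)/(f + f) = (13 + f)/((2*f)) = (13 + f)*(1/(2*f)) = (13 + f)/(2*f))
5*((1090 + 232)/(1204 + n(29))) = 5*((1090 + 232)/(1204 + (½)*(13 + 29)/29)) = 5*(1322/(1204 + (½)*(1/29)*42)) = 5*(1322/(1204 + 21/29)) = 5*(1322/(34937/29)) = 5*(1322*(29/34937)) = 5*(38338/34937) = 191690/34937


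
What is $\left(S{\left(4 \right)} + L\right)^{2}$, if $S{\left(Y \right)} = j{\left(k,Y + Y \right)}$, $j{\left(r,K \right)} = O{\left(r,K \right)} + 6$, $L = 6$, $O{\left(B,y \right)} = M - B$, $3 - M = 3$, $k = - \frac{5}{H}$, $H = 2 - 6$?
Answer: $\frac{1849}{16} \approx 115.56$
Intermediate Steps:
$H = -4$ ($H = 2 - 6 = -4$)
$k = \frac{5}{4}$ ($k = - \frac{5}{-4} = \left(-5\right) \left(- \frac{1}{4}\right) = \frac{5}{4} \approx 1.25$)
$M = 0$ ($M = 3 - 3 = 0$)
$O{\left(B,y \right)} = - B$ ($O{\left(B,y \right)} = 0 - B = - B$)
$j{\left(r,K \right)} = 6 - r$ ($j{\left(r,K \right)} = - r + 6 = 6 - r$)
$S{\left(Y \right)} = \frac{19}{4}$ ($S{\left(Y \right)} = 6 - \frac{5}{4} = \frac{19}{4}$)
$\left(S{\left(4 \right)} + L\right)^{2} = \left(\frac{19}{4} + 6\right)^{2} = \left(\frac{43}{4}\right)^{2} = \frac{1849}{16}$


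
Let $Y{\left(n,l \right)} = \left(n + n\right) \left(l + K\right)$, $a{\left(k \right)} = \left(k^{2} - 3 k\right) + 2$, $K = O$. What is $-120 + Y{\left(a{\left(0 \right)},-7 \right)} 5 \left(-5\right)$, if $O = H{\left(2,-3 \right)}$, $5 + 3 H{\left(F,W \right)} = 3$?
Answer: $\frac{1940}{3} \approx 646.67$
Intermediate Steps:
$H{\left(F,W \right)} = - \frac{2}{3}$ ($H{\left(F,W \right)} = - \frac{5}{3} + \frac{1}{3} \cdot 3 = - \frac{5}{3} + 1 = - \frac{2}{3}$)
$O = - \frac{2}{3} \approx -0.66667$
$K = - \frac{2}{3} \approx -0.66667$
$a{\left(k \right)} = 2 + k^{2} - 3 k$
$Y{\left(n,l \right)} = 2 n \left(- \frac{2}{3} + l\right)$ ($Y{\left(n,l \right)} = \left(n + n\right) \left(l - \frac{2}{3}\right) = 2 n \left(- \frac{2}{3} + l\right)$)
$-120 + Y{\left(a{\left(0 \right)},-7 \right)} 5 \left(-5\right) = -120 + \frac{2 \left(2 + 0^{2} - 0\right) \left(-2 + 3 \left(-7\right)\right)}{3} \cdot 5 \left(-5\right) = -120 + \frac{2 \left(2 + 0 + 0\right) \left(-2 - 21\right)}{3} \left(-25\right) = -120 + \frac{2}{3} \cdot 2 \left(-23\right) \left(-25\right) = -120 - - \frac{2300}{3} = -120 + \frac{2300}{3} = \frac{1940}{3}$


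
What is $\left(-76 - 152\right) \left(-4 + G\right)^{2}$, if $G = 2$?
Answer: $-912$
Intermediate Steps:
$\left(-76 - 152\right) \left(-4 + G\right)^{2} = \left(-76 - 152\right) \left(-4 + 2\right)^{2} = - 228 \left(-2\right)^{2} = \left(-228\right) 4 = -912$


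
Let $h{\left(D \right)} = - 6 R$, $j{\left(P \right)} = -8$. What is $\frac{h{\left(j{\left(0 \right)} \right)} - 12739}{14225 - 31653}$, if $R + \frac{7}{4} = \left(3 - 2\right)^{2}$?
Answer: $\frac{25469}{34856} \approx 0.73069$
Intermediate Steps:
$R = - \frac{3}{4}$ ($R = - \frac{7}{4} + \left(3 - 2\right)^{2} = - \frac{7}{4} + 1^{2} = - \frac{7}{4} + 1 = - \frac{3}{4} \approx -0.75$)
$h{\left(D \right)} = \frac{9}{2}$ ($h{\left(D \right)} = \left(-6\right) \left(- \frac{3}{4}\right) = \frac{9}{2}$)
$\frac{h{\left(j{\left(0 \right)} \right)} - 12739}{14225 - 31653} = \frac{\frac{9}{2} - 12739}{14225 - 31653} = - \frac{25469}{2 \left(-17428\right)} = \left(- \frac{25469}{2}\right) \left(- \frac{1}{17428}\right) = \frac{25469}{34856}$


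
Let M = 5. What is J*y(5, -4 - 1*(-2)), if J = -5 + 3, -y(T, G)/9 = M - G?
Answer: 126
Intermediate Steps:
y(T, G) = -45 + 9*G (y(T, G) = -9*(5 - G) = -45 + 9*G)
J = -2
J*y(5, -4 - 1*(-2)) = -2*(-45 + 9*(-4 - 1*(-2))) = -2*(-45 + 9*(-4 + 2)) = -2*(-45 + 9*(-2)) = -2*(-45 - 18) = -2*(-63) = 126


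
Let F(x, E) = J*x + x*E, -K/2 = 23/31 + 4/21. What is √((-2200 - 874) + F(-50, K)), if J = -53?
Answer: 2*I*√35043981/651 ≈ 18.187*I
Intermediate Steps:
K = -1214/651 (K = -2*(23/31 + 4/21) = -2*607/651 = -1214/651 ≈ -1.8648)
F(x, E) = -53*x + E*x (F(x, E) = -53*x + x*E = -53*x + E*x)
√((-2200 - 874) + F(-50, K)) = √((-2200 - 874) - 50*(-53 - 1214/651)) = √(-3074 - 50*(-35717/651)) = √(-3074 + 1785850/651) = √(-215324/651) = 2*I*√35043981/651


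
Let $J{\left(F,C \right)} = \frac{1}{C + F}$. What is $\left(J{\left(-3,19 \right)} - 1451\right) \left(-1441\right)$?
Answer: $\frac{33452815}{16} \approx 2.0908 \cdot 10^{6}$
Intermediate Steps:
$\left(J{\left(-3,19 \right)} - 1451\right) \left(-1441\right) = \left(\frac{1}{19 - 3} - 1451\right) \left(-1441\right) = \left(\frac{1}{16} - 1451\right) \left(-1441\right) = \left(- \frac{23215}{16}\right) \left(-1441\right) = \frac{33452815}{16}$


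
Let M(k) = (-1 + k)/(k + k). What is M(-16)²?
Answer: 289/1024 ≈ 0.28223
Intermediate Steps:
M(k) = (-1 + k)/(2*k) (M(k) = (-1 + k)/((2*k)) = (-1 + k)*(1/(2*k)) = (-1 + k)/(2*k))
M(-16)² = ((½)*(-1 - 16)/(-16))² = ((½)*(-1/16)*(-17))² = (17/32)² = 289/1024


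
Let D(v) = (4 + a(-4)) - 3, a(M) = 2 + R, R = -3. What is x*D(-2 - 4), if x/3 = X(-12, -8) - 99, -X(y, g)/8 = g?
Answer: 0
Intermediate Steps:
X(y, g) = -8*g
x = -105 (x = 3*(-8*(-8) - 99) = 3*(64 - 99) = 3*(-35) = -105)
a(M) = -1 (a(M) = 2 - 3 = -1)
D(v) = 0 (D(v) = (4 - 1) - 3 = 3 - 3 = 0)
x*D(-2 - 4) = -105*0 = 0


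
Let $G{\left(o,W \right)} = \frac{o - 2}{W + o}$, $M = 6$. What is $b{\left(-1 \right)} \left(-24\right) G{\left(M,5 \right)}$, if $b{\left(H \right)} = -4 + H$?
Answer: $\frac{480}{11} \approx 43.636$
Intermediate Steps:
$G{\left(o,W \right)} = \frac{-2 + o}{W + o}$
$b{\left(-1 \right)} \left(-24\right) G{\left(M,5 \right)} = \left(-4 - 1\right) \left(-24\right) \frac{-2 + 6}{5 + 6} = \left(-5\right) \left(-24\right) \frac{1}{11} \cdot 4 = 120 \cdot \frac{1}{11} \cdot 4 = 120 \cdot \frac{4}{11} = \frac{480}{11}$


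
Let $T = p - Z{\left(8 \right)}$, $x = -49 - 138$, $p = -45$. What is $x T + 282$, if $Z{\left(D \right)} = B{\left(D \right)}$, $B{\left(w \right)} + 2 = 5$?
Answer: $9258$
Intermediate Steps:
$B{\left(w \right)} = 3$ ($B{\left(w \right)} = -2 + 5 = 3$)
$Z{\left(D \right)} = 3$
$x = -187$ ($x = -49 - 138 = -187$)
$T = -48$ ($T = -45 - 3 = -48$)
$x T + 282 = \left(-187\right) \left(-48\right) + 282 = 8976 + 282 = 9258$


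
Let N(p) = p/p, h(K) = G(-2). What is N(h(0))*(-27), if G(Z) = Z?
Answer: -27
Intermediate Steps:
h(K) = -2
N(p) = 1
N(h(0))*(-27) = 1*(-27) = -27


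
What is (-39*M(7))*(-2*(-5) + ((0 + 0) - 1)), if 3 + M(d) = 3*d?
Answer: -6318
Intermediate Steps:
M(d) = -3 + 3*d
(-39*M(7))*(-2*(-5) + ((0 + 0) - 1)) = (-39*(-3 + 3*7))*(-2*(-5) + ((0 + 0) - 1)) = (-39*(-3 + 21))*(10 + (0 - 1)) = (-39*18)*(10 - 1) = -702*9 = -6318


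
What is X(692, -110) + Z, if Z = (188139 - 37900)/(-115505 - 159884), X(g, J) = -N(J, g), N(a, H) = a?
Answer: 30142551/275389 ≈ 109.45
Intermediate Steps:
X(g, J) = -J
Z = -150239/275389 (Z = 150239/(-275389) = 150239*(-1/275389) = -150239/275389 ≈ -0.54555)
X(692, -110) + Z = -1*(-110) - 150239/275389 = 110 - 150239/275389 = 30142551/275389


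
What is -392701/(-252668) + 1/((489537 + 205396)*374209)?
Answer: 102121966913357565/65706359637485996 ≈ 1.5542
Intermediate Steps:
-392701/(-252668) + 1/((489537 + 205396)*374209) = -392701*(-1/252668) + (1/374209)/694933 = 392701/252668 + (1/694933)*(1/374209) = 392701/252668 + 1/260050182997 = 102121966913357565/65706359637485996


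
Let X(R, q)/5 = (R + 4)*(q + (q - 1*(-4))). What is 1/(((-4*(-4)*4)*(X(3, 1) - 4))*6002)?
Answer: 1/79130368 ≈ 1.2637e-8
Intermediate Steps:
X(R, q) = 5*(4 + R)*(4 + 2*q) (X(R, q) = 5*((R + 4)*(q + (q - 1*(-4)))) = 5*((4 + R)*(q + (q + 4))) = 5*((4 + R)*(q + (4 + q))) = 5*((4 + R)*(4 + 2*q)) = 5*(4 + R)*(4 + 2*q))
1/(((-4*(-4)*4)*(X(3, 1) - 4))*6002) = 1/(((-4*(-4)*4)*((80 + 20*3 + 40*1 + 10*3*1) - 4))*6002) = 1/(((16*4)*((80 + 60 + 40 + 30) - 4))*6002) = 1/((64*(210 - 4))*6002) = 1/((64*206)*6002) = 1/(13184*6002) = 1/79130368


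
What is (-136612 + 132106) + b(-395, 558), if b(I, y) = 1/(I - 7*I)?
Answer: -10679219/2370 ≈ -4506.0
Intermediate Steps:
b(I, y) = -1/(6*I) (b(I, y) = 1/(-6*I) = -1/(6*I))
(-136612 + 132106) + b(-395, 558) = (-136612 + 132106) - 1/6/(-395) = -4506 - 1/6*(-1/395) = -4506 + 1/2370 = -10679219/2370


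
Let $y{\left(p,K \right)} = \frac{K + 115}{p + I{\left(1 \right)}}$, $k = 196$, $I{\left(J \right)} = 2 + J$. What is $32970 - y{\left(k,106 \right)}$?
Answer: $\frac{6560809}{199} \approx 32969.0$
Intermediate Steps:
$y{\left(p,K \right)} = \frac{115 + K}{3 + p}$ ($y{\left(p,K \right)} = \frac{K + 115}{p + \left(2 + 1\right)} = \frac{115 + K}{p + 3} = \frac{115 + K}{3 + p}$)
$32970 - y{\left(k,106 \right)} = 32970 - \frac{115 + 106}{3 + 196} = 32970 - \frac{1}{199} \cdot 221 = 32970 - \frac{221}{199} = \frac{6560809}{199}$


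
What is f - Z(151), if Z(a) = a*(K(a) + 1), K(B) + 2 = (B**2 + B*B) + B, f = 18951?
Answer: -6889601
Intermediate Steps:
K(B) = -2 + B + 2*B**2 (K(B) = -2 + ((B**2 + B*B) + B) = -2 + ((B**2 + B**2) + B) = -2 + (2*B**2 + B) = -2 + (B + 2*B**2) = -2 + B + 2*B**2)
Z(a) = a*(-1 + a + 2*a**2) (Z(a) = a*((-2 + a + 2*a**2) + 1) = a*(-1 + a + 2*a**2))
f - Z(151) = 18951 - 151*(-1 + 151 + 2*151**2) = 18951 - 151*(-1 + 151 + 2*22801) = 18951 - 151*(-1 + 151 + 45602) = 18951 - 151*45752 = 18951 - 1*6908552 = 18951 - 6908552 = -6889601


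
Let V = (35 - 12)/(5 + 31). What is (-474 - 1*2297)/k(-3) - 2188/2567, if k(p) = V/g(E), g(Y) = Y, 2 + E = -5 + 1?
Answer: 1536391588/59041 ≈ 26022.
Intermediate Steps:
E = -6 (E = -2 + (-5 + 1) = -2 - 4 = -6)
V = 23/36 ≈ 0.63889
k(p) = -23/216 (k(p) = (23/36)/(-6) = (23/36)*(-⅙) = -23/216)
(-474 - 1*2297)/k(-3) - 2188/2567 = (-474 - 1*2297)/(-23/216) - 2188/2567 = (-474 - 2297)*(-216/23) - 2188*1/2567 = -2771*(-216/23) - 2188/2567 = 598536/23 - 2188/2567 = 1536391588/59041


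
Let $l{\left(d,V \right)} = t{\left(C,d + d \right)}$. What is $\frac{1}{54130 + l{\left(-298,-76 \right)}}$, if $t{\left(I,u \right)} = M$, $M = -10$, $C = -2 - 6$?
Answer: $\frac{1}{54120} \approx 1.8477 \cdot 10^{-5}$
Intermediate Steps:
$C = -8$ ($C = -2 - 6 = -8$)
$t{\left(I,u \right)} = -10$
$l{\left(d,V \right)} = -10$
$\frac{1}{54130 + l{\left(-298,-76 \right)}} = \frac{1}{54130 - 10} = \frac{1}{54120}$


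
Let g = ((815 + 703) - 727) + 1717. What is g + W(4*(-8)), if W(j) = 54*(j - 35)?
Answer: -1110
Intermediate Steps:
W(j) = -1890 + 54*j (W(j) = 54*(-35 + j) = -1890 + 54*j)
g = 2508 (g = (1518 - 727) + 1717 = 791 + 1717 = 2508)
g + W(4*(-8)) = 2508 + (-1890 + 54*(4*(-8))) = 2508 + (-1890 + 54*(-32)) = 2508 + (-1890 - 1728) = 2508 - 3618 = -1110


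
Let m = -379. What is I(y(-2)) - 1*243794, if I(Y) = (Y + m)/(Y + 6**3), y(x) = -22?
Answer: -47296437/194 ≈ -2.4380e+5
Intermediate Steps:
I(Y) = (-379 + Y)/(216 + Y) (I(Y) = (Y - 379)/(Y + 6**3) = (-379 + Y)/(Y + 216) = (-379 + Y)/(216 + Y))
I(y(-2)) - 1*243794 = (-379 - 22)/(216 - 22) - 1*243794 = -401/194 - 243794 = -47296437/194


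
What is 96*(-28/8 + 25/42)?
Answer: -1952/7 ≈ -278.86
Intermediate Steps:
96*(-28/8 + 25/42) = 96*(-28*⅛ + 25*(1/42)) = 96*(-7/2 + 25/42) = 96*(-61/21) = -1952/7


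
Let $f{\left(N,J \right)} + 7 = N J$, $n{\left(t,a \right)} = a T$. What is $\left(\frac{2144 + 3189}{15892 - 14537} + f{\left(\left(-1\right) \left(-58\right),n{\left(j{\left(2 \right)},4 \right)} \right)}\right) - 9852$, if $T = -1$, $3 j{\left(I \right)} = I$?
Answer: $- \frac{13667972}{1355} \approx -10087.0$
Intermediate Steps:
$j{\left(I \right)} = \frac{I}{3}$
$n{\left(t,a \right)} = - a$ ($n{\left(t,a \right)} = a \left(-1\right) = - a$)
$f{\left(N,J \right)} = -7 + J N$ ($f{\left(N,J \right)} = -7 + N J = -7 + J N$)
$\left(\frac{2144 + 3189}{15892 - 14537} + f{\left(\left(-1\right) \left(-58\right),n{\left(j{\left(2 \right)},4 \right)} \right)}\right) - 9852 = \left(\frac{2144 + 3189}{15892 - 14537} + \left(-7 + \left(-1\right) 4 \left(\left(-1\right) \left(-58\right)\right)\right)\right) - 9852 = \left(\frac{5333}{1355} - 239\right) - 9852 = - \frac{318512}{1355} - 9852 = - \frac{13667972}{1355}$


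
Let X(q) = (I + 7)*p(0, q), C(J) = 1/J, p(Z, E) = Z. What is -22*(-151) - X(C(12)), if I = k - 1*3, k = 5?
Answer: 3322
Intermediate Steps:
I = 2 (I = 5 - 1*3 = 5 - 3 = 2)
X(q) = 0 (X(q) = (2 + 7)*0 = 9*0 = 0)
-22*(-151) - X(C(12)) = -22*(-151) - 1*0 = 3322 + 0 = 3322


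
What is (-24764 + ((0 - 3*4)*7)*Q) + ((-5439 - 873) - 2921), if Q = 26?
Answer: -36181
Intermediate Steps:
(-24764 + ((0 - 3*4)*7)*Q) + ((-5439 - 873) - 2921) = (-24764 + ((0 - 3*4)*7)*26) + ((-5439 - 873) - 2921) = (-24764 + ((0 - 12)*7)*26) + (-6312 - 2921) = (-24764 - 12*7*26) - 9233 = (-24764 - 84*26) - 9233 = (-24764 - 2184) - 9233 = -26948 - 9233 = -36181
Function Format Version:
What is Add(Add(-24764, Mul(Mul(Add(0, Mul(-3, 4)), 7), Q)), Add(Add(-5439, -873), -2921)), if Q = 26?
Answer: -36181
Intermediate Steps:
Add(Add(-24764, Mul(Mul(Add(0, Mul(-3, 4)), 7), Q)), Add(Add(-5439, -873), -2921)) = Add(Add(-24764, Mul(Mul(Add(0, Mul(-3, 4)), 7), 26)), Add(Add(-5439, -873), -2921)) = Add(Add(-24764, Mul(Mul(Add(0, -12), 7), 26)), Add(-6312, -2921)) = Add(Add(-24764, Mul(Mul(-12, 7), 26)), -9233) = Add(Add(-24764, Mul(-84, 26)), -9233) = Add(Add(-24764, -2184), -9233) = Add(-26948, -9233) = -36181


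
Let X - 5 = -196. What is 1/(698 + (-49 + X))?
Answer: 1/458 ≈ 0.0021834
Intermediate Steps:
X = -191 (X = 5 - 196 = -191)
1/(698 + (-49 + X)) = 1/(698 + (-49 - 191)) = 1/(698 - 240) = 1/458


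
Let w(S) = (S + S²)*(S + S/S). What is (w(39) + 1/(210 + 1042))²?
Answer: 6103484531289601/1567504 ≈ 3.8938e+9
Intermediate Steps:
w(S) = (1 + S)*(S + S²) (w(S) = (S + S²)*(S + 1) = (S + S²)*(1 + S) = (1 + S)*(S + S²))
(w(39) + 1/(210 + 1042))² = (39*(1 + 39)² + 1/(210 + 1042))² = (39*40² + 1/1252)² = (39*1600 + 1/1252)² = (62400 + 1/1252)² = (78124801/1252)² = 6103484531289601/1567504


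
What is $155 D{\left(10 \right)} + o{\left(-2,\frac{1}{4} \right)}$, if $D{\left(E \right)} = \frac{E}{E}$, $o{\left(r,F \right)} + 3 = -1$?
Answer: $151$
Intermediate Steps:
$o{\left(r,F \right)} = -4$ ($o{\left(r,F \right)} = -3 - 1 = -4$)
$D{\left(E \right)} = 1$
$155 D{\left(10 \right)} + o{\left(-2,\frac{1}{4} \right)} = 155 \cdot 1 - 4 = 155 - 4 = 151$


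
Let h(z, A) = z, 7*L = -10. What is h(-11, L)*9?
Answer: -99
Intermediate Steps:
L = -10/7 (L = (⅐)*(-10) = -10/7 ≈ -1.4286)
h(-11, L)*9 = -11*9 = -99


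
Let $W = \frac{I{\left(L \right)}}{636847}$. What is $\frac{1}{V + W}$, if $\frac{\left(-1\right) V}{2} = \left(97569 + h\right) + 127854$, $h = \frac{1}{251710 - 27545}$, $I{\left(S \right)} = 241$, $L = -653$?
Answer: $- \frac{142758807755}{64362237388360659} \approx -2.2181 \cdot 10^{-6}$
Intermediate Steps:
$h = \frac{1}{224165} \approx 4.461 \cdot 10^{-6}$
$W = \frac{241}{636847} \approx 0.00037843$
$V = - \frac{101063893592}{224165}$ ($V = - 2 \left(\left(97569 + \frac{1}{224165}\right) + 127854\right) = - 2 \left(\frac{21871554886}{224165} + 127854\right) = \left(-2\right) \frac{50531946796}{224165} = - \frac{101063893592}{224165} \approx -4.5085 \cdot 10^{5}$)
$\frac{1}{V + W} = \frac{1}{- \frac{101063893592}{224165} + \frac{241}{636847}} = \frac{1}{- \frac{64362237388360659}{142758807755}} = - \frac{142758807755}{64362237388360659}$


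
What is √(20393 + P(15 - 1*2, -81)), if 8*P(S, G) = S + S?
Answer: 21*√185/2 ≈ 142.82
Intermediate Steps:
P(S, G) = S/4 (P(S, G) = (S + S)/8 = (2*S)/8 = S/4)
√(20393 + P(15 - 1*2, -81)) = √(20393 + (15 - 1*2)/4) = √(20393 + (15 - 2)/4) = √(20393 + (¼)*13) = √(20393 + 13/4) = √(81585/4) = 21*√185/2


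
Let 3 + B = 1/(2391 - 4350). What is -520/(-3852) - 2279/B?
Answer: 4300136383/5660514 ≈ 759.67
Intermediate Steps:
B = -5878/1959 (B = -3 + 1/(2391 - 4350) = -3 + 1/(-1959) = -3 - 1/1959 = -5878/1959 ≈ -3.0005)
-520/(-3852) - 2279/B = -520/(-3852) - 2279/(-5878/1959) = -520*(-1/3852) - 2279*(-1959/5878) = 130/963 + 4464561/5878 = 4300136383/5660514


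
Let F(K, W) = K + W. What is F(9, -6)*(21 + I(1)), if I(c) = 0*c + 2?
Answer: 69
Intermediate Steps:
I(c) = 2 (I(c) = 0 + 2 = 2)
F(9, -6)*(21 + I(1)) = (9 - 6)*(21 + 2) = 3*23 = 69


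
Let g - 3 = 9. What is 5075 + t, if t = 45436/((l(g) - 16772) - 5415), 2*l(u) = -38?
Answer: 56325007/11103 ≈ 5073.0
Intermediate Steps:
g = 12 (g = 3 + 9 = 12)
l(u) = -19 (l(u) = (½)*(-38) = -19)
t = -22718/11103 (t = 45436/((-19 - 16772) - 5415) = 45436/(-16791 - 5415) = 45436/(-22206) = 45436*(-1/22206) = -22718/11103 ≈ -2.0461)
5075 + t = 5075 - 22718/11103 = 56325007/11103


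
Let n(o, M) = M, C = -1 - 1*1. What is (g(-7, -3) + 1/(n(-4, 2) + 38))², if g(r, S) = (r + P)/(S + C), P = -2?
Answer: 5329/1600 ≈ 3.3306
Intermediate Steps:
C = -2 (C = -1 - 1 = -2)
g(r, S) = (-2 + r)/(-2 + S) (g(r, S) = (r - 2)/(S - 2) = (-2 + r)/(-2 + S))
(g(-7, -3) + 1/(n(-4, 2) + 38))² = ((-2 - 7)/(-2 - 3) + 1/(2 + 38))² = (-9/(-5) + 1/40)² = (-⅕*(-9) + 1/40)² = (9/5 + 1/40)² = (73/40)² = 5329/1600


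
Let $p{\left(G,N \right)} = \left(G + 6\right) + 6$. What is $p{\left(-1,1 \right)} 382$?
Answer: $4202$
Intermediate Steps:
$p{\left(G,N \right)} = 12 + G$ ($p{\left(G,N \right)} = \left(6 + G\right) + 6 = 12 + G$)
$p{\left(-1,1 \right)} 382 = \left(12 - 1\right) 382 = 11 \cdot 382 = 4202$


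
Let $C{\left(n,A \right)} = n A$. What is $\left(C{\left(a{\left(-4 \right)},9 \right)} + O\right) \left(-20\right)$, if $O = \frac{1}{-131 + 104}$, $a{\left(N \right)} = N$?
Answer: $\frac{19460}{27} \approx 720.74$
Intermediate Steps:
$O = - \frac{1}{27}$ ($O = \frac{1}{-27} = - \frac{1}{27} \approx -0.037037$)
$C{\left(n,A \right)} = A n$
$\left(C{\left(a{\left(-4 \right)},9 \right)} + O\right) \left(-20\right) = \left(9 \left(-4\right) - \frac{1}{27}\right) \left(-20\right) = \left(-36 - \frac{1}{27}\right) \left(-20\right) = \left(- \frac{973}{27}\right) \left(-20\right) = \frac{19460}{27}$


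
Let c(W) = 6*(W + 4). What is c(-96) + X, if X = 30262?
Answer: 29710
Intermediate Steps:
c(W) = 24 + 6*W (c(W) = 6*(4 + W) = 24 + 6*W)
c(-96) + X = (24 + 6*(-96)) + 30262 = (24 - 576) + 30262 = -552 + 30262 = 29710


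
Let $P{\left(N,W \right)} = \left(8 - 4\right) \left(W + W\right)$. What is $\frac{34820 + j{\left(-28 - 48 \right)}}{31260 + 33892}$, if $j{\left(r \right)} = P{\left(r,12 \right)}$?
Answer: $\frac{8729}{16288} \approx 0.53592$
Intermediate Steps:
$P{\left(N,W \right)} = 8 W$ ($P{\left(N,W \right)} = 4 \cdot 2 W = 8 W$)
$j{\left(r \right)} = 96$ ($j{\left(r \right)} = 8 \cdot 12 = 96$)
$\frac{34820 + j{\left(-28 - 48 \right)}}{31260 + 33892} = \frac{34820 + 96}{31260 + 33892} = \frac{34916}{65152} = 34916 \cdot \frac{1}{65152} = \frac{8729}{16288}$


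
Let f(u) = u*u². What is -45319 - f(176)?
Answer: -5497095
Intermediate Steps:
f(u) = u³
-45319 - f(176) = -45319 - 1*176³ = -45319 - 1*5451776 = -45319 - 5451776 = -5497095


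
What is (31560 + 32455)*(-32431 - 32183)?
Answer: -4136265210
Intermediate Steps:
(31560 + 32455)*(-32431 - 32183) = 64015*(-64614) = -4136265210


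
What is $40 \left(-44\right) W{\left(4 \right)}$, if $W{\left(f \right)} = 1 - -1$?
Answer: $-3520$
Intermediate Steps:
$W{\left(f \right)} = 2$ ($W{\left(f \right)} = 1 + 1 = 2$)
$40 \left(-44\right) W{\left(4 \right)} = 40 \left(-44\right) 2 = \left(-1760\right) 2 = -3520$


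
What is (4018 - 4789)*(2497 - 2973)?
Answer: 366996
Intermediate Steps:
(4018 - 4789)*(2497 - 2973) = -771*(-476) = 366996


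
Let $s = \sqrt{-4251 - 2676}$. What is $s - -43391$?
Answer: $43391 + i \sqrt{6927} \approx 43391.0 + 83.229 i$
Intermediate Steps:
$s = i \sqrt{6927}$ ($s = \sqrt{-6927} = i \sqrt{6927} \approx 83.229 i$)
$s - -43391 = i \sqrt{6927} - -43391 = i \sqrt{6927} + 43391 = 43391 + i \sqrt{6927}$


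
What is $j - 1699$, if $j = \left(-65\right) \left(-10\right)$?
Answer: $-1049$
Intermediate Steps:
$j = 650$
$j - 1699 = 650 - 1699 = -1049$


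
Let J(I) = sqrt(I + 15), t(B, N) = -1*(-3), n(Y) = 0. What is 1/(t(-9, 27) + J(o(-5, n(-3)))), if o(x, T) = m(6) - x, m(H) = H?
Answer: -3/17 + sqrt(26)/17 ≈ 0.12347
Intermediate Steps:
o(x, T) = 6 - x
t(B, N) = 3
J(I) = sqrt(15 + I)
1/(t(-9, 27) + J(o(-5, n(-3)))) = 1/(3 + sqrt(15 + (6 - 1*(-5)))) = 1/(3 + sqrt(15 + (6 + 5))) = 1/(3 + sqrt(15 + 11)) = 1/(3 + sqrt(26))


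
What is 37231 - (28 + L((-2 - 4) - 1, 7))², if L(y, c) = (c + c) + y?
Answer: 36006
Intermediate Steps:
L(y, c) = y + 2*c (L(y, c) = 2*c + y = y + 2*c)
37231 - (28 + L((-2 - 4) - 1, 7))² = 37231 - (28 + (((-2 - 4) - 1) + 2*7))² = 37231 - (28 + ((-6 - 1) + 14))² = 37231 - (28 + (-7 + 14))² = 37231 - (28 + 7)² = 37231 - 1*35² = 37231 - 1*1225 = 37231 - 1225 = 36006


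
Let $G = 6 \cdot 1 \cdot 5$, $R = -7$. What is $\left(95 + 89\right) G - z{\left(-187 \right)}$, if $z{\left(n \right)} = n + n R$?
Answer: $4398$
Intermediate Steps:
$G = 30$ ($G = 6 \cdot 5 = 30$)
$z{\left(n \right)} = - 6 n$ ($z{\left(n \right)} = n + n \left(-7\right) = n - 7 n = - 6 n$)
$\left(95 + 89\right) G - z{\left(-187 \right)} = \left(95 + 89\right) 30 - \left(-6\right) \left(-187\right) = 184 \cdot 30 - 1122 = 5520 - 1122 = 4398$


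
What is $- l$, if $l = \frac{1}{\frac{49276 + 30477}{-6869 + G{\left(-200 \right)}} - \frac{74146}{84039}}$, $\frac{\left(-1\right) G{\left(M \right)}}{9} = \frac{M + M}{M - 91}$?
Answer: $\frac{56095444227}{699621085577} \approx 0.08018$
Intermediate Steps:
$G{\left(M \right)} = - \frac{18 M}{-91 + M}$ ($G{\left(M \right)} = - 9 \frac{M + M}{M - 91} = - 9 \frac{2 M}{-91 + M} = - \frac{18 M}{-91 + M}$)
$l = - \frac{56095444227}{699621085577}$ ($l = \frac{1}{\frac{49276 + 30477}{-6869 - - \frac{3600}{-91 - 200}} - \frac{74146}{84039}} = \frac{1}{\frac{79753}{-6869 - - \frac{3600}{-291}} - \frac{74146}{84039}} = \frac{1}{\frac{79753}{-6869 - \left(-3600\right) \left(- \frac{1}{291}\right)} - \frac{74146}{84039}} = \frac{1}{\frac{79753}{-6869 - \frac{1200}{97}} - \frac{74146}{84039}} = \frac{1}{\frac{79753}{- \frac{667493}{97}} - \frac{74146}{84039}} = \frac{1}{79753 \left(- \frac{97}{667493}\right) - \frac{74146}{84039}} = \frac{1}{- \frac{7736041}{667493} - \frac{74146}{84039}} = \frac{1}{- \frac{699621085577}{56095444227}} = - \frac{56095444227}{699621085577} \approx -0.08018$)
$- l = \left(-1\right) \left(- \frac{56095444227}{699621085577}\right) = \frac{56095444227}{699621085577}$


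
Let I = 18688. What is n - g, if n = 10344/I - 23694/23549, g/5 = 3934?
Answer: -1082080727207/55010464 ≈ -19670.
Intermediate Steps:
g = 19670 (g = 5*3934 = 19670)
n = -24900327/55010464 (n = 10344/18688 - 23694/23549 = 10344*(1/18688) - 23694*1/23549 = 1293/2336 - 23694/23549 = -24900327/55010464 ≈ -0.45265)
n - g = -24900327/55010464 - 1*19670 = -24900327/55010464 - 19670 = -1082080727207/55010464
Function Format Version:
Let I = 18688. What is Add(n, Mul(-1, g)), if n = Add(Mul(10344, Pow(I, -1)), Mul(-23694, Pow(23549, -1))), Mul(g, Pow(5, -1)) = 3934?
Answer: Rational(-1082080727207, 55010464) ≈ -19670.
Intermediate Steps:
g = 19670 (g = Mul(5, 3934) = 19670)
n = Rational(-24900327, 55010464) (n = Add(Mul(10344, Pow(18688, -1)), Mul(-23694, Pow(23549, -1))) = Add(Mul(10344, Rational(1, 18688)), Mul(-23694, Rational(1, 23549))) = Add(Rational(1293, 2336), Rational(-23694, 23549)) = Rational(-24900327, 55010464) ≈ -0.45265)
Add(n, Mul(-1, g)) = Add(Rational(-24900327, 55010464), Mul(-1, 19670)) = Add(Rational(-24900327, 55010464), -19670) = Rational(-1082080727207, 55010464)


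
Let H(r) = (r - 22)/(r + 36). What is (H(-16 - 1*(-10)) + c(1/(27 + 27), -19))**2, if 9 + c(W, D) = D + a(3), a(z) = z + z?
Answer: 118336/225 ≈ 525.94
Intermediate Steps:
H(r) = (-22 + r)/(36 + r)
a(z) = 2*z
c(W, D) = -3 + D (c(W, D) = -9 + (D + 2*3) = -9 + (D + 6) = -9 + (6 + D) = -3 + D)
(H(-16 - 1*(-10)) + c(1/(27 + 27), -19))**2 = ((-22 + (-16 - 1*(-10)))/(36 + (-16 - 1*(-10))) + (-3 - 19))**2 = ((-22 + (-16 + 10))/(36 + (-16 + 10)) - 22)**2 = ((-22 - 6)/(36 - 6) - 22)**2 = (-28/30 - 22)**2 = ((1/30)*(-28) - 22)**2 = (-14/15 - 22)**2 = (-344/15)**2 = 118336/225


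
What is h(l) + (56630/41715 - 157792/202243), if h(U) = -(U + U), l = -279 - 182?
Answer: 1556677053340/1687313349 ≈ 922.58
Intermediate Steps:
l = -461
h(U) = -2*U
h(l) + (56630/41715 - 157792/202243) = -2*(-461) + (56630/41715 - 157792/202243) = 922 + (56630*(1/41715) - 157792*1/202243) = 922 + (11326/8343 - 157792/202243) = 922 + 974145562/1687313349 = 1556677053340/1687313349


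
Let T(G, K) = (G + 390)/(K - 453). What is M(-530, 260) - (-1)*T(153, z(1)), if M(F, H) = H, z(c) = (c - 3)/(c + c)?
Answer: 117497/454 ≈ 258.80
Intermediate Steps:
z(c) = (-3 + c)/(2*c) (z(c) = (-3 + c)/((2*c)) = (-3 + c)*(1/(2*c)) = (-3 + c)/(2*c))
T(G, K) = (390 + G)/(-453 + K)
M(-530, 260) - (-1)*T(153, z(1)) = 260 - (-1)*(390 + 153)/(-453 + (½)*(-3 + 1)/1) = 260 - (-1)*543/(-453 + (½)*1*(-2)) = 260 - (-1)*543/(-453 - 1) = 260 - (-1)*543/(-454) = 260 - (-1)*(-1/454*543) = 260 - (-1)*(-543)/454 = 260 - 1*543/454 = 260 - 543/454 = 117497/454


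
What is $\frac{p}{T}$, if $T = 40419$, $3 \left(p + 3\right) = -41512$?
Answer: $- \frac{41521}{121257} \approx -0.34242$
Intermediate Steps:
$p = - \frac{41521}{3}$ ($p = -3 + \frac{1}{3} \left(-41512\right) = -3 - \frac{41512}{3} = - \frac{41521}{3} \approx -13840.0$)
$\frac{p}{T} = - \frac{41521}{3 \cdot 40419} = \left(- \frac{41521}{3}\right) \frac{1}{40419} = - \frac{41521}{121257}$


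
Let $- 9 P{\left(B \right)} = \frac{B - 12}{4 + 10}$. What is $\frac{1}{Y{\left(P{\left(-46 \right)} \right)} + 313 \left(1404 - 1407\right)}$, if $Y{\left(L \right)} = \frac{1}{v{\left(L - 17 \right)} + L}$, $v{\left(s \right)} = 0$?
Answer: $- \frac{29}{27168} \approx -0.0010674$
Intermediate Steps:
$P{\left(B \right)} = \frac{2}{21} - \frac{B}{126}$ ($P{\left(B \right)} = - \frac{\left(B - 12\right) \frac{1}{4 + 10}}{9} = - \frac{\left(-12 + B\right) \frac{1}{14}}{9} = - \frac{- \frac{6}{7} + \frac{B}{14}}{9} = \frac{2}{21} - \frac{B}{126}$)
$Y{\left(L \right)} = \frac{1}{L}$ ($Y{\left(L \right)} = \frac{1}{0 + L} = \frac{1}{L}$)
$\frac{1}{Y{\left(P{\left(-46 \right)} \right)} + 313 \left(1404 - 1407\right)} = \frac{1}{\frac{1}{\frac{2}{21} - - \frac{23}{63}} + 313 \left(1404 - 1407\right)} = \frac{1}{\frac{1}{\frac{2}{21} + \frac{23}{63}} + 313 \left(-3\right)} = \frac{1}{\frac{1}{\frac{29}{63}} - 939} = \frac{1}{\frac{63}{29} - 939} = \frac{1}{- \frac{27168}{29}} = - \frac{29}{27168}$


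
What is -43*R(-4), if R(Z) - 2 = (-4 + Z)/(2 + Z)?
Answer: -258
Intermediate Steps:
R(Z) = 2 + (-4 + Z)/(2 + Z)
-43*R(-4) = -129*(-4)/(2 - 4) = -129*(-4)/(-2) = -129*(-4)*(-1)/2 = -43*6 = -258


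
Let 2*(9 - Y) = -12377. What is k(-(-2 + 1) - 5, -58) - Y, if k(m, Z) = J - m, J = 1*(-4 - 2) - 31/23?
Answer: -285239/46 ≈ -6200.8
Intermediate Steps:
Y = 12395/2 (Y = 9 - ½*(-12377) = 9 + 12377/2 = 12395/2 ≈ 6197.5)
J = -169/23 (J = 1*(-6) - 31*1/23 = -6 - 31/23 = -169/23 ≈ -7.3478)
k(m, Z) = -169/23 - m
k(-(-2 + 1) - 5, -58) - Y = (-169/23 - (-(-2 + 1) - 5)) - 1*12395/2 = (-169/23 - (-1*(-1) - 5)) - 12395/2 = (-169/23 - (1 - 5)) - 12395/2 = (-169/23 - 1*(-4)) - 12395/2 = (-169/23 + 4) - 12395/2 = -77/23 - 12395/2 = -285239/46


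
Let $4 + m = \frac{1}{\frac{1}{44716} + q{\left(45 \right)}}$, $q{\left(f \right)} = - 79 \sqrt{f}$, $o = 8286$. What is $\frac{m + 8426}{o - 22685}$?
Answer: $- \frac{4729419398858189902}{8085835896955559281} + \frac{67698056496 \sqrt{5}}{1155119413850794183} \approx -0.5849$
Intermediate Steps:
$m = -4 + \frac{1}{\frac{1}{44716} - 237 \sqrt{5}}$ ($m = -4 + \frac{1}{\frac{1}{44716} - 79 \sqrt{45}} = -4 + \frac{1}{\frac{1}{44716} - 79 \cdot 3 \sqrt{5}} = -4 + \frac{1}{\frac{1}{44716} - 237 \sqrt{5}} \approx -4.0019$)
$\frac{m + 8426}{o - 22685} = \frac{\left(- \frac{2246221514581992}{561555378634319} - \frac{473886395472 \sqrt{5}}{561555378634319}\right) + 8426}{8286 - 22685} = \frac{\frac{4729419398858189902}{561555378634319} - \frac{473886395472 \sqrt{5}}{561555378634319}}{-14399} = \left(\frac{4729419398858189902}{561555378634319} - \frac{473886395472 \sqrt{5}}{561555378634319}\right) \left(- \frac{1}{14399}\right) = - \frac{4729419398858189902}{8085835896955559281} + \frac{67698056496 \sqrt{5}}{1155119413850794183}$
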